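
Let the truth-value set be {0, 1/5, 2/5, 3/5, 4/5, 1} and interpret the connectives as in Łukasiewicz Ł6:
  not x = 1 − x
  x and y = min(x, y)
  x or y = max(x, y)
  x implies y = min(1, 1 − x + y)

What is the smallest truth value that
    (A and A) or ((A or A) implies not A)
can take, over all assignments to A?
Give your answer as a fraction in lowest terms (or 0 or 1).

4/5

Take A = 3/5:
A and A = 3/5 and 3/5 = 3/5
A or A = 3/5 or 3/5 = 3/5
not A = not 3/5 = 2/5
(A or A) implies not A = 3/5 implies 2/5 = 4/5
(A and A) or ((A or A) implies not A) = 3/5 or 4/5 = 4/5
No assignment yields a value below 4/5, so this is the minimum.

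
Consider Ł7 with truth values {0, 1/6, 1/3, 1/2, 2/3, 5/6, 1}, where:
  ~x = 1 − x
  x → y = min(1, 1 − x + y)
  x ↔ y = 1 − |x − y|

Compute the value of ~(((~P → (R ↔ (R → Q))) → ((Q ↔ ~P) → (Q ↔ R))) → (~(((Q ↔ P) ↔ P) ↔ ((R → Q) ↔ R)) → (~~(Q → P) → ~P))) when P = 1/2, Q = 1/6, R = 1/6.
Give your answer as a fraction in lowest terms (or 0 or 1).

~P = ~1/2 = 1/2
R → Q = 1/6 → 1/6 = 1
R ↔ (R → Q) = 1/6 ↔ 1 = 1/6
~P → (R ↔ (R → Q)) = 1/2 → 1/6 = 2/3
~P = ~1/2 = 1/2
Q ↔ ~P = 1/6 ↔ 1/2 = 2/3
Q ↔ R = 1/6 ↔ 1/6 = 1
(Q ↔ ~P) → (Q ↔ R) = 2/3 → 1 = 1
(~P → (R ↔ (R → Q))) → ((Q ↔ ~P) → (Q ↔ R)) = 2/3 → 1 = 1
Q ↔ P = 1/6 ↔ 1/2 = 2/3
(Q ↔ P) ↔ P = 2/3 ↔ 1/2 = 5/6
R → Q = 1/6 → 1/6 = 1
(R → Q) ↔ R = 1 ↔ 1/6 = 1/6
((Q ↔ P) ↔ P) ↔ ((R → Q) ↔ R) = 5/6 ↔ 1/6 = 1/3
~(((Q ↔ P) ↔ P) ↔ ((R → Q) ↔ R)) = ~1/3 = 2/3
Q → P = 1/6 → 1/2 = 1
~(Q → P) = ~1 = 0
~~(Q → P) = ~0 = 1
~P = ~1/2 = 1/2
~~(Q → P) → ~P = 1 → 1/2 = 1/2
~(((Q ↔ P) ↔ P) ↔ ((R → Q) ↔ R)) → (~~(Q → P) → ~P) = 2/3 → 1/2 = 5/6
((~P → (R ↔ (R → Q))) → ((Q ↔ ~P) → (Q ↔ R))) → (~(((Q ↔ P) ↔ P) ↔ ((R → Q) ↔ R)) → (~~(Q → P) → ~P)) = 1 → 5/6 = 5/6
~(((~P → (R ↔ (R → Q))) → ((Q ↔ ~P) → (Q ↔ R))) → (~(((Q ↔ P) ↔ P) ↔ ((R → Q) ↔ R)) → (~~(Q → P) → ~P))) = ~5/6 = 1/6

1/6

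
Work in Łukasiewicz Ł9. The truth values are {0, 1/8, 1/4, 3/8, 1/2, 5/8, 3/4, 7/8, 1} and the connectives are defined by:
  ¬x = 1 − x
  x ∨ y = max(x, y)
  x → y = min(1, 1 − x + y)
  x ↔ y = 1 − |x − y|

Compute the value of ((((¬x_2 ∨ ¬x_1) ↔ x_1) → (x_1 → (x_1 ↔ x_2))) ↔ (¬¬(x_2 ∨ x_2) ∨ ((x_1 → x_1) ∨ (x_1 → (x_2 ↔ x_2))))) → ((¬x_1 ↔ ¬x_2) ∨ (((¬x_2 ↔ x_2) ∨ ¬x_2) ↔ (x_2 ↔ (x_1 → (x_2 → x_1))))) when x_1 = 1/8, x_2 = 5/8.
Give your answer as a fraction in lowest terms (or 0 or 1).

¬x_2 = ¬5/8 = 3/8
¬x_1 = ¬1/8 = 7/8
¬x_2 ∨ ¬x_1 = 3/8 ∨ 7/8 = 7/8
(¬x_2 ∨ ¬x_1) ↔ x_1 = 7/8 ↔ 1/8 = 1/4
x_1 ↔ x_2 = 1/8 ↔ 5/8 = 1/2
x_1 → (x_1 ↔ x_2) = 1/8 → 1/2 = 1
((¬x_2 ∨ ¬x_1) ↔ x_1) → (x_1 → (x_1 ↔ x_2)) = 1/4 → 1 = 1
x_2 ∨ x_2 = 5/8 ∨ 5/8 = 5/8
¬(x_2 ∨ x_2) = ¬5/8 = 3/8
¬¬(x_2 ∨ x_2) = ¬3/8 = 5/8
x_1 → x_1 = 1/8 → 1/8 = 1
x_2 ↔ x_2 = 5/8 ↔ 5/8 = 1
x_1 → (x_2 ↔ x_2) = 1/8 → 1 = 1
(x_1 → x_1) ∨ (x_1 → (x_2 ↔ x_2)) = 1 ∨ 1 = 1
¬¬(x_2 ∨ x_2) ∨ ((x_1 → x_1) ∨ (x_1 → (x_2 ↔ x_2))) = 5/8 ∨ 1 = 1
(((¬x_2 ∨ ¬x_1) ↔ x_1) → (x_1 → (x_1 ↔ x_2))) ↔ (¬¬(x_2 ∨ x_2) ∨ ((x_1 → x_1) ∨ (x_1 → (x_2 ↔ x_2)))) = 1 ↔ 1 = 1
¬x_1 = ¬1/8 = 7/8
¬x_2 = ¬5/8 = 3/8
¬x_1 ↔ ¬x_2 = 7/8 ↔ 3/8 = 1/2
¬x_2 = ¬5/8 = 3/8
¬x_2 ↔ x_2 = 3/8 ↔ 5/8 = 3/4
¬x_2 = ¬5/8 = 3/8
(¬x_2 ↔ x_2) ∨ ¬x_2 = 3/4 ∨ 3/8 = 3/4
x_2 → x_1 = 5/8 → 1/8 = 1/2
x_1 → (x_2 → x_1) = 1/8 → 1/2 = 1
x_2 ↔ (x_1 → (x_2 → x_1)) = 5/8 ↔ 1 = 5/8
((¬x_2 ↔ x_2) ∨ ¬x_2) ↔ (x_2 ↔ (x_1 → (x_2 → x_1))) = 3/4 ↔ 5/8 = 7/8
(¬x_1 ↔ ¬x_2) ∨ (((¬x_2 ↔ x_2) ∨ ¬x_2) ↔ (x_2 ↔ (x_1 → (x_2 → x_1)))) = 1/2 ∨ 7/8 = 7/8
((((¬x_2 ∨ ¬x_1) ↔ x_1) → (x_1 → (x_1 ↔ x_2))) ↔ (¬¬(x_2 ∨ x_2) ∨ ((x_1 → x_1) ∨ (x_1 → (x_2 ↔ x_2))))) → ((¬x_1 ↔ ¬x_2) ∨ (((¬x_2 ↔ x_2) ∨ ¬x_2) ↔ (x_2 ↔ (x_1 → (x_2 → x_1))))) = 1 → 7/8 = 7/8

7/8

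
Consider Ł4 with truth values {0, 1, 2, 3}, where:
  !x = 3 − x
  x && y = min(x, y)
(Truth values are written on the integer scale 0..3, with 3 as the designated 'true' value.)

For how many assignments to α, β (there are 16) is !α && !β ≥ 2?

α = 0, β = 0 ↦ 3  ≥
α = 0, β = 1 ↦ 2  ≥
α = 0, β = 2 ↦ 1  <
α = 0, β = 3 ↦ 0  <
α = 1, β = 0 ↦ 2  ≥
α = 1, β = 1 ↦ 2  ≥
α = 1, β = 2 ↦ 1  <
α = 1, β = 3 ↦ 0  <
α = 2, β = 0 ↦ 1  <
α = 2, β = 1 ↦ 1  <
α = 2, β = 2 ↦ 1  <
α = 2, β = 3 ↦ 0  <
α = 3, β = 0 ↦ 0  <
α = 3, β = 1 ↦ 0  <
α = 3, β = 2 ↦ 0  <
α = 3, β = 3 ↦ 0  <
So 4 of the 16 assignments meet the threshold.

4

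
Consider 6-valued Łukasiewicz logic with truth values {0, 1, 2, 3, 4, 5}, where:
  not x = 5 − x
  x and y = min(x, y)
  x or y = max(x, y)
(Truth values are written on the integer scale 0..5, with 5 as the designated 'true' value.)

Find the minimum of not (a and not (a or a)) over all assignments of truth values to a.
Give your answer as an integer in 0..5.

3

Take a = 2:
a or a = 2 or 2 = 2
not (a or a) = not 2 = 3
a and not (a or a) = 2 and 3 = 2
not (a and not (a or a)) = not 2 = 3
No assignment yields a value below 3, so this is the minimum.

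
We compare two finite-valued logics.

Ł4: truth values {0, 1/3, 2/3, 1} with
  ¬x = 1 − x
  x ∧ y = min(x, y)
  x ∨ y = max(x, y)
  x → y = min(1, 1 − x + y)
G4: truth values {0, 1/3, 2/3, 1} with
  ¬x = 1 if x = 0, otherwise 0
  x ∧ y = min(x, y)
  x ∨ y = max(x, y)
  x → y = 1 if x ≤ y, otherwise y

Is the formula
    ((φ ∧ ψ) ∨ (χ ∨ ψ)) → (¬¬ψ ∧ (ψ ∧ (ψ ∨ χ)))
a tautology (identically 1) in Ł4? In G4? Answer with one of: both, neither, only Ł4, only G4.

neither

In Ł4: at φ = 0, ψ = 0, χ = 1/3 the value is 2/3 — not a tautology.
In G4: at φ = 0, ψ = 0, χ = 1/3 the value is 0 — not a tautology.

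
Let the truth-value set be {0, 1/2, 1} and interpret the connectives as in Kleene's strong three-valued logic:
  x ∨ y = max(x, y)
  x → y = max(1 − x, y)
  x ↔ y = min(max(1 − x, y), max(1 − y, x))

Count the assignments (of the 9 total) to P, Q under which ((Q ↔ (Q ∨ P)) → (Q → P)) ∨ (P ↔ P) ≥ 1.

P = 0, Q = 0 ↦ 1  ≥
P = 0, Q = 1/2 ↦ 1  ≥
P = 0, Q = 1 ↦ 1  ≥
P = 1/2, Q = 0 ↦ 1  ≥
P = 1/2, Q = 1/2 ↦ 1/2  <
P = 1/2, Q = 1 ↦ 1/2  <
P = 1, Q = 0 ↦ 1  ≥
P = 1, Q = 1/2 ↦ 1  ≥
P = 1, Q = 1 ↦ 1  ≥
So 7 of the 9 assignments meet the threshold.

7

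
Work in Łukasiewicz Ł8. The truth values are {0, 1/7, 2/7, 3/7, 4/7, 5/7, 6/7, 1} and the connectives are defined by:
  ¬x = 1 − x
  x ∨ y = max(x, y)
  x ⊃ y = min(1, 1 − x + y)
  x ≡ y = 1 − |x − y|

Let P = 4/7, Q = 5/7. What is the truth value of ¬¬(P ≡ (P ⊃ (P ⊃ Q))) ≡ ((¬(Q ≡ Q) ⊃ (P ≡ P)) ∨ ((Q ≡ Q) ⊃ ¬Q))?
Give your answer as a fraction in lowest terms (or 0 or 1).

4/7

P ⊃ Q = 4/7 ⊃ 5/7 = 1
P ⊃ (P ⊃ Q) = 4/7 ⊃ 1 = 1
P ≡ (P ⊃ (P ⊃ Q)) = 4/7 ≡ 1 = 4/7
¬(P ≡ (P ⊃ (P ⊃ Q))) = ¬4/7 = 3/7
¬¬(P ≡ (P ⊃ (P ⊃ Q))) = ¬3/7 = 4/7
Q ≡ Q = 5/7 ≡ 5/7 = 1
¬(Q ≡ Q) = ¬1 = 0
P ≡ P = 4/7 ≡ 4/7 = 1
¬(Q ≡ Q) ⊃ (P ≡ P) = 0 ⊃ 1 = 1
Q ≡ Q = 5/7 ≡ 5/7 = 1
¬Q = ¬5/7 = 2/7
(Q ≡ Q) ⊃ ¬Q = 1 ⊃ 2/7 = 2/7
(¬(Q ≡ Q) ⊃ (P ≡ P)) ∨ ((Q ≡ Q) ⊃ ¬Q) = 1 ∨ 2/7 = 1
¬¬(P ≡ (P ⊃ (P ⊃ Q))) ≡ ((¬(Q ≡ Q) ⊃ (P ≡ P)) ∨ ((Q ≡ Q) ⊃ ¬Q)) = 4/7 ≡ 1 = 4/7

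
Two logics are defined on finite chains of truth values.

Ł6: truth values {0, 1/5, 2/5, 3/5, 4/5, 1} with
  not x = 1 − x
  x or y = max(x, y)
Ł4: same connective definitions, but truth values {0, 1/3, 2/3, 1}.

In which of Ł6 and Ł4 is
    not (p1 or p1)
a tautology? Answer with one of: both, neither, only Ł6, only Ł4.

In Ł6: at p1 = 1/5 the value is 4/5 — not a tautology.
In Ł4: at p1 = 1/3 the value is 2/3 — not a tautology.

neither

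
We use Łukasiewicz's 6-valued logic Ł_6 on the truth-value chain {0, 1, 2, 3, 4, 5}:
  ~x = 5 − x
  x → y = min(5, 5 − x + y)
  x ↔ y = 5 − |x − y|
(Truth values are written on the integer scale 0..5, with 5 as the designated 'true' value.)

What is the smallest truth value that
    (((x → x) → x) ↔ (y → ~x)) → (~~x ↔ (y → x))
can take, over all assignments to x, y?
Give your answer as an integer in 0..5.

4

Take x = 3, y = 3:
x → x = 3 → 3 = 5
(x → x) → x = 5 → 3 = 3
~x = ~3 = 2
y → ~x = 3 → 2 = 4
((x → x) → x) ↔ (y → ~x) = 3 ↔ 4 = 4
~x = ~3 = 2
~~x = ~2 = 3
y → x = 3 → 3 = 5
~~x ↔ (y → x) = 3 ↔ 5 = 3
(((x → x) → x) ↔ (y → ~x)) → (~~x ↔ (y → x)) = 4 → 3 = 4
No assignment yields a value below 4, so this is the minimum.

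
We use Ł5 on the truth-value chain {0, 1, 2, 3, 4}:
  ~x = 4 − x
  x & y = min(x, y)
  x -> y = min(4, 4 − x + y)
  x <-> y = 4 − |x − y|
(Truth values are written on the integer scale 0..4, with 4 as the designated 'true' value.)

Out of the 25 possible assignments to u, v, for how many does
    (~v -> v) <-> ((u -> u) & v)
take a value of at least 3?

20

value 4: 10 assignments (counts)
value 3: 10 assignments (counts)
value 2: 5 assignments
So 20 of the 25 assignments meet the threshold.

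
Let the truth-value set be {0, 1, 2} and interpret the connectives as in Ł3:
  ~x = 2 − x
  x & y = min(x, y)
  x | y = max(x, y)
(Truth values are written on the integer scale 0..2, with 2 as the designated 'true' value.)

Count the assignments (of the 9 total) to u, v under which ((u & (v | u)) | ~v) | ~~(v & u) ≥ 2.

u = 0, v = 0 ↦ 2  ≥
u = 0, v = 1 ↦ 1  <
u = 0, v = 2 ↦ 0  <
u = 1, v = 0 ↦ 2  ≥
u = 1, v = 1 ↦ 1  <
u = 1, v = 2 ↦ 1  <
u = 2, v = 0 ↦ 2  ≥
u = 2, v = 1 ↦ 2  ≥
u = 2, v = 2 ↦ 2  ≥
So 5 of the 9 assignments meet the threshold.

5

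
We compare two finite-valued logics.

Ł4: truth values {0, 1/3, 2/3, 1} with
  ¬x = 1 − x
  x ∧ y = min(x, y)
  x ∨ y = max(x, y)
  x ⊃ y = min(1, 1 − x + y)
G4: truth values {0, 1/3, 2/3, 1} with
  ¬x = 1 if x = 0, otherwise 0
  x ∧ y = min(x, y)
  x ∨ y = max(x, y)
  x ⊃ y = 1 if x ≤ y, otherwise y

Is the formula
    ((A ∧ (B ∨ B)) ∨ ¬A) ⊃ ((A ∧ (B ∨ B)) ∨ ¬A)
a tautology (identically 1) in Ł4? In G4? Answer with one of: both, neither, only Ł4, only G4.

both

In Ł4: every assignment gives 1 — tautology.
In G4: every assignment gives 1 — tautology.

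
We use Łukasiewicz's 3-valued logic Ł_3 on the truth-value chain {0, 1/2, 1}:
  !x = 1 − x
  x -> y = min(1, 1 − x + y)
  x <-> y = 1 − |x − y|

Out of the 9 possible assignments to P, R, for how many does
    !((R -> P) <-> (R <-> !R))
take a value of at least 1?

4

P = 0, R = 0 ↦ 1  ≥
P = 0, R = 1/2 ↦ 1/2  <
P = 0, R = 1 ↦ 0  <
P = 1/2, R = 0 ↦ 1  ≥
P = 1/2, R = 1/2 ↦ 0  <
P = 1/2, R = 1 ↦ 1/2  <
P = 1, R = 0 ↦ 1  ≥
P = 1, R = 1/2 ↦ 0  <
P = 1, R = 1 ↦ 1  ≥
So 4 of the 9 assignments meet the threshold.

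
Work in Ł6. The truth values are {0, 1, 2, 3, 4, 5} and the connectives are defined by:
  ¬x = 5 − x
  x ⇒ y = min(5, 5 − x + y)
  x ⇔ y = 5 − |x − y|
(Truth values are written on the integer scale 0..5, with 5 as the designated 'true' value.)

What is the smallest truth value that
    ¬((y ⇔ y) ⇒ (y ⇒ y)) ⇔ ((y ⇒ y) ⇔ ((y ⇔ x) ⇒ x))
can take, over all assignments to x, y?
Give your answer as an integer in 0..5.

Take x = 0, y = 5:
y ⇔ y = 5 ⇔ 5 = 5
y ⇒ y = 5 ⇒ 5 = 5
(y ⇔ y) ⇒ (y ⇒ y) = 5 ⇒ 5 = 5
¬((y ⇔ y) ⇒ (y ⇒ y)) = ¬5 = 0
y ⇒ y = 5 ⇒ 5 = 5
y ⇔ x = 5 ⇔ 0 = 0
(y ⇔ x) ⇒ x = 0 ⇒ 0 = 5
(y ⇒ y) ⇔ ((y ⇔ x) ⇒ x) = 5 ⇔ 5 = 5
¬((y ⇔ y) ⇒ (y ⇒ y)) ⇔ ((y ⇒ y) ⇔ ((y ⇔ x) ⇒ x)) = 0 ⇔ 5 = 0
No assignment yields a value below 0, so this is the minimum.

0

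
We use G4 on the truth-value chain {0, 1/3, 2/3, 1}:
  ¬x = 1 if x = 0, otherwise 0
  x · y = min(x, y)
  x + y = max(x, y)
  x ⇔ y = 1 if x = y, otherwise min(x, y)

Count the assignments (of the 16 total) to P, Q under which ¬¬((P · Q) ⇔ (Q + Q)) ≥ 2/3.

13

P = 0, Q = 0 ↦ 1  ≥
P = 0, Q = 1/3 ↦ 0  <
P = 0, Q = 2/3 ↦ 0  <
P = 0, Q = 1 ↦ 0  <
P = 1/3, Q = 0 ↦ 1  ≥
P = 1/3, Q = 1/3 ↦ 1  ≥
P = 1/3, Q = 2/3 ↦ 1  ≥
P = 1/3, Q = 1 ↦ 1  ≥
P = 2/3, Q = 0 ↦ 1  ≥
P = 2/3, Q = 1/3 ↦ 1  ≥
P = 2/3, Q = 2/3 ↦ 1  ≥
P = 2/3, Q = 1 ↦ 1  ≥
P = 1, Q = 0 ↦ 1  ≥
P = 1, Q = 1/3 ↦ 1  ≥
P = 1, Q = 2/3 ↦ 1  ≥
P = 1, Q = 1 ↦ 1  ≥
So 13 of the 16 assignments meet the threshold.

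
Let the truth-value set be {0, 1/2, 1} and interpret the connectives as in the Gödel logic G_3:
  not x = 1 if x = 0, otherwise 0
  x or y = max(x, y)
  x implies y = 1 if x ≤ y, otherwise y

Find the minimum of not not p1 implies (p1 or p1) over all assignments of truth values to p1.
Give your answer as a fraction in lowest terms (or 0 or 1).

Take p1 = 1/2:
not p1 = not 1/2 = 0
not not p1 = not 0 = 1
p1 or p1 = 1/2 or 1/2 = 1/2
not not p1 implies (p1 or p1) = 1 implies 1/2 = 1/2
No assignment yields a value below 1/2, so this is the minimum.

1/2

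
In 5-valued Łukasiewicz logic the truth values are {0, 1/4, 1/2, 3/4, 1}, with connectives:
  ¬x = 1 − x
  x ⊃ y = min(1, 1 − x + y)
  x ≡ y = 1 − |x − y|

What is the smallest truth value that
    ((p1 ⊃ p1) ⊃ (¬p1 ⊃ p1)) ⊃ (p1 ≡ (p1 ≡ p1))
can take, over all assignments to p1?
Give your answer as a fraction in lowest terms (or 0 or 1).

Take p1 = 1/2:
p1 ⊃ p1 = 1/2 ⊃ 1/2 = 1
¬p1 = ¬1/2 = 1/2
¬p1 ⊃ p1 = 1/2 ⊃ 1/2 = 1
(p1 ⊃ p1) ⊃ (¬p1 ⊃ p1) = 1 ⊃ 1 = 1
p1 ≡ p1 = 1/2 ≡ 1/2 = 1
p1 ≡ (p1 ≡ p1) = 1/2 ≡ 1 = 1/2
((p1 ⊃ p1) ⊃ (¬p1 ⊃ p1)) ⊃ (p1 ≡ (p1 ≡ p1)) = 1 ⊃ 1/2 = 1/2
No assignment yields a value below 1/2, so this is the minimum.

1/2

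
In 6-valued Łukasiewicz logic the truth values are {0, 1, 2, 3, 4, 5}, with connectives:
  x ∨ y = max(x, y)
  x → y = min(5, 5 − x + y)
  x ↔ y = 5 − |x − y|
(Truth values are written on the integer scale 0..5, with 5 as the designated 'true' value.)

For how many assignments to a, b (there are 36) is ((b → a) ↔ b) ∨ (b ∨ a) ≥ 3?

29

value 5: 13 assignments (counts)
value 4: 11 assignments (counts)
value 3: 5 assignments (counts)
value 2: 4 assignments
value 1: 2 assignments
value 0: 1 assignment
So 29 of the 36 assignments meet the threshold.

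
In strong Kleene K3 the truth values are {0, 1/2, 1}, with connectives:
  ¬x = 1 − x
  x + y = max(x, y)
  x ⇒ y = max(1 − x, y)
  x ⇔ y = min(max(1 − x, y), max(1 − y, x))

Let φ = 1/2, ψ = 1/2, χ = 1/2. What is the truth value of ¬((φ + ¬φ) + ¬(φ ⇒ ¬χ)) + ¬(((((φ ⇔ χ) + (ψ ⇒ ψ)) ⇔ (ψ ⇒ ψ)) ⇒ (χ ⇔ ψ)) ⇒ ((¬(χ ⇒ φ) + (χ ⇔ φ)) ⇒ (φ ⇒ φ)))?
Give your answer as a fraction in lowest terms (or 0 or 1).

¬φ = ¬1/2 = 1/2
φ + ¬φ = 1/2 + 1/2 = 1/2
¬χ = ¬1/2 = 1/2
φ ⇒ ¬χ = 1/2 ⇒ 1/2 = 1/2
¬(φ ⇒ ¬χ) = ¬1/2 = 1/2
(φ + ¬φ) + ¬(φ ⇒ ¬χ) = 1/2 + 1/2 = 1/2
¬((φ + ¬φ) + ¬(φ ⇒ ¬χ)) = ¬1/2 = 1/2
φ ⇔ χ = 1/2 ⇔ 1/2 = 1/2
ψ ⇒ ψ = 1/2 ⇒ 1/2 = 1/2
(φ ⇔ χ) + (ψ ⇒ ψ) = 1/2 + 1/2 = 1/2
ψ ⇒ ψ = 1/2 ⇒ 1/2 = 1/2
((φ ⇔ χ) + (ψ ⇒ ψ)) ⇔ (ψ ⇒ ψ) = 1/2 ⇔ 1/2 = 1/2
χ ⇔ ψ = 1/2 ⇔ 1/2 = 1/2
(((φ ⇔ χ) + (ψ ⇒ ψ)) ⇔ (ψ ⇒ ψ)) ⇒ (χ ⇔ ψ) = 1/2 ⇒ 1/2 = 1/2
χ ⇒ φ = 1/2 ⇒ 1/2 = 1/2
¬(χ ⇒ φ) = ¬1/2 = 1/2
χ ⇔ φ = 1/2 ⇔ 1/2 = 1/2
¬(χ ⇒ φ) + (χ ⇔ φ) = 1/2 + 1/2 = 1/2
φ ⇒ φ = 1/2 ⇒ 1/2 = 1/2
(¬(χ ⇒ φ) + (χ ⇔ φ)) ⇒ (φ ⇒ φ) = 1/2 ⇒ 1/2 = 1/2
((((φ ⇔ χ) + (ψ ⇒ ψ)) ⇔ (ψ ⇒ ψ)) ⇒ (χ ⇔ ψ)) ⇒ ((¬(χ ⇒ φ) + (χ ⇔ φ)) ⇒ (φ ⇒ φ)) = 1/2 ⇒ 1/2 = 1/2
¬(((((φ ⇔ χ) + (ψ ⇒ ψ)) ⇔ (ψ ⇒ ψ)) ⇒ (χ ⇔ ψ)) ⇒ ((¬(χ ⇒ φ) + (χ ⇔ φ)) ⇒ (φ ⇒ φ))) = ¬1/2 = 1/2
¬((φ + ¬φ) + ¬(φ ⇒ ¬χ)) + ¬(((((φ ⇔ χ) + (ψ ⇒ ψ)) ⇔ (ψ ⇒ ψ)) ⇒ (χ ⇔ ψ)) ⇒ ((¬(χ ⇒ φ) + (χ ⇔ φ)) ⇒ (φ ⇒ φ))) = 1/2 + 1/2 = 1/2

1/2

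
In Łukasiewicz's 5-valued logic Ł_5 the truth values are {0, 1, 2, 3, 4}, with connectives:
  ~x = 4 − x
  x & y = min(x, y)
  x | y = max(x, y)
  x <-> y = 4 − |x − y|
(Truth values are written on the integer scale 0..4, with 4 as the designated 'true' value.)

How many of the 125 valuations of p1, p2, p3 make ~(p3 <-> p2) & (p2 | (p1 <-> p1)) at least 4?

10

value 4: 10 assignments (counts)
value 3: 20 assignments
value 2: 30 assignments
value 1: 40 assignments
value 0: 25 assignments
So 10 of the 125 assignments meet the threshold.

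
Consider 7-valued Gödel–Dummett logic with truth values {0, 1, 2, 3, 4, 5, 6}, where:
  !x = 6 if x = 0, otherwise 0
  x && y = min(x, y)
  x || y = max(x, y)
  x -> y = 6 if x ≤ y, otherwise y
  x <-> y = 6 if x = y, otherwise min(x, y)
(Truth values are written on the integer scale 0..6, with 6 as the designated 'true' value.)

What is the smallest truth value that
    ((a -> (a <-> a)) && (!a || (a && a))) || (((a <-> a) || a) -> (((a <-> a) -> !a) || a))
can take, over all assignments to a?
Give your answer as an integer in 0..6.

1

Take a = 1:
a <-> a = 1 <-> 1 = 6
a -> (a <-> a) = 1 -> 6 = 6
!a = !1 = 0
a && a = 1 && 1 = 1
!a || (a && a) = 0 || 1 = 1
(a -> (a <-> a)) && (!a || (a && a)) = 6 && 1 = 1
a <-> a = 1 <-> 1 = 6
(a <-> a) || a = 6 || 1 = 6
a <-> a = 1 <-> 1 = 6
!a = !1 = 0
(a <-> a) -> !a = 6 -> 0 = 0
((a <-> a) -> !a) || a = 0 || 1 = 1
((a <-> a) || a) -> (((a <-> a) -> !a) || a) = 6 -> 1 = 1
((a -> (a <-> a)) && (!a || (a && a))) || (((a <-> a) || a) -> (((a <-> a) -> !a) || a)) = 1 || 1 = 1
No assignment yields a value below 1, so this is the minimum.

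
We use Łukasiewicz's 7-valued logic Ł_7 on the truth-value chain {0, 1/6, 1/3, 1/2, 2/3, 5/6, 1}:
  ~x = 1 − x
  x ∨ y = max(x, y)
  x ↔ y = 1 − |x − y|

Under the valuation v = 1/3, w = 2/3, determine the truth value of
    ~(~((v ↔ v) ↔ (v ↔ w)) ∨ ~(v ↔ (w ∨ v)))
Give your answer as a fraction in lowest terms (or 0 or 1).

2/3

v ↔ v = 1/3 ↔ 1/3 = 1
v ↔ w = 1/3 ↔ 2/3 = 2/3
(v ↔ v) ↔ (v ↔ w) = 1 ↔ 2/3 = 2/3
~((v ↔ v) ↔ (v ↔ w)) = ~2/3 = 1/3
w ∨ v = 2/3 ∨ 1/3 = 2/3
v ↔ (w ∨ v) = 1/3 ↔ 2/3 = 2/3
~(v ↔ (w ∨ v)) = ~2/3 = 1/3
~((v ↔ v) ↔ (v ↔ w)) ∨ ~(v ↔ (w ∨ v)) = 1/3 ∨ 1/3 = 1/3
~(~((v ↔ v) ↔ (v ↔ w)) ∨ ~(v ↔ (w ∨ v))) = ~1/3 = 2/3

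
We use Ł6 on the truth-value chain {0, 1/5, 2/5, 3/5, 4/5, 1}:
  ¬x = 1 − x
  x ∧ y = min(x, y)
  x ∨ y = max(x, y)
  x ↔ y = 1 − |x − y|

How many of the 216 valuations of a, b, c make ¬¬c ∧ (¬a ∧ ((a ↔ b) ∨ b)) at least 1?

2

value 1: 2 assignments (counts)
value 4/5: 16 assignments
value 3/5: 36 assignments
value 2/5: 42 assignments
value 1/5: 54 assignments
value 0: 66 assignments
So 2 of the 216 assignments meet the threshold.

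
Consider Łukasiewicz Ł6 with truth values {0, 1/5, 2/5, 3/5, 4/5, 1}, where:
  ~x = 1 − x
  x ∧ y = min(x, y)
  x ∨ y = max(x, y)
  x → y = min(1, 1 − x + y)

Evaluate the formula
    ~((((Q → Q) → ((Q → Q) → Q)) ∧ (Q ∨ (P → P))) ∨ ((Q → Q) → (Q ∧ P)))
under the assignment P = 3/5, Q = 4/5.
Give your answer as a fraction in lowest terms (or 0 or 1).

1/5

Q → Q = 4/5 → 4/5 = 1
Q → Q = 4/5 → 4/5 = 1
(Q → Q) → Q = 1 → 4/5 = 4/5
(Q → Q) → ((Q → Q) → Q) = 1 → 4/5 = 4/5
P → P = 3/5 → 3/5 = 1
Q ∨ (P → P) = 4/5 ∨ 1 = 1
((Q → Q) → ((Q → Q) → Q)) ∧ (Q ∨ (P → P)) = 4/5 ∧ 1 = 4/5
Q → Q = 4/5 → 4/5 = 1
Q ∧ P = 4/5 ∧ 3/5 = 3/5
(Q → Q) → (Q ∧ P) = 1 → 3/5 = 3/5
(((Q → Q) → ((Q → Q) → Q)) ∧ (Q ∨ (P → P))) ∨ ((Q → Q) → (Q ∧ P)) = 4/5 ∨ 3/5 = 4/5
~((((Q → Q) → ((Q → Q) → Q)) ∧ (Q ∨ (P → P))) ∨ ((Q → Q) → (Q ∧ P))) = ~4/5 = 1/5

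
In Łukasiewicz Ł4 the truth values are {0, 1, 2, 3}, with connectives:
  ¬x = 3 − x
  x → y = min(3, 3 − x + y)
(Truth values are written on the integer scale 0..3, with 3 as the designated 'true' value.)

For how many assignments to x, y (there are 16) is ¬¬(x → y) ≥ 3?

10

x = 0, y = 0 ↦ 3  ≥
x = 0, y = 1 ↦ 3  ≥
x = 0, y = 2 ↦ 3  ≥
x = 0, y = 3 ↦ 3  ≥
x = 1, y = 0 ↦ 2  <
x = 1, y = 1 ↦ 3  ≥
x = 1, y = 2 ↦ 3  ≥
x = 1, y = 3 ↦ 3  ≥
x = 2, y = 0 ↦ 1  <
x = 2, y = 1 ↦ 2  <
x = 2, y = 2 ↦ 3  ≥
x = 2, y = 3 ↦ 3  ≥
x = 3, y = 0 ↦ 0  <
x = 3, y = 1 ↦ 1  <
x = 3, y = 2 ↦ 2  <
x = 3, y = 3 ↦ 3  ≥
So 10 of the 16 assignments meet the threshold.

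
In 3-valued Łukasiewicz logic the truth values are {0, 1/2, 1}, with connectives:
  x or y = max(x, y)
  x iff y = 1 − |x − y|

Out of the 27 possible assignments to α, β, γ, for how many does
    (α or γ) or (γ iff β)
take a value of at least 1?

value 1: 19 assignments (counts)
value 1/2: 7 assignments
value 0: 1 assignment
So 19 of the 27 assignments meet the threshold.

19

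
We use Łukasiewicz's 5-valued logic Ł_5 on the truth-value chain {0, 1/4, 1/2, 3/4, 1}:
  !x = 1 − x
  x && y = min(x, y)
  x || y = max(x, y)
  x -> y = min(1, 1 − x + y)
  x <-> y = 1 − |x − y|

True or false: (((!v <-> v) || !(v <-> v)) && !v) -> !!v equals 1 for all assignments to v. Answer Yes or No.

No

Counterexample: take v = 1/4.
!v = !1/4 = 3/4
!v <-> v = 3/4 <-> 1/4 = 1/2
v <-> v = 1/4 <-> 1/4 = 1
!(v <-> v) = !1 = 0
(!v <-> v) || !(v <-> v) = 1/2 || 0 = 1/2
!v = !1/4 = 3/4
((!v <-> v) || !(v <-> v)) && !v = 1/2 && 3/4 = 1/2
!!v = !3/4 = 1/4
(((!v <-> v) || !(v <-> v)) && !v) -> !!v = 1/2 -> 1/4 = 3/4
This gives 3/4 ≠ 1.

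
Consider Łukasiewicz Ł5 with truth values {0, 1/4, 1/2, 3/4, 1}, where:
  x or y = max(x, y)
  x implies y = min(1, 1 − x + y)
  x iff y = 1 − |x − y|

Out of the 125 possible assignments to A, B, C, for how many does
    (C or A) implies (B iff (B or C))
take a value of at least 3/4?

103

value 1: 90 assignments (counts)
value 3/4: 13 assignments (counts)
value 1/2: 11 assignments
value 1/4: 6 assignments
value 0: 5 assignments
So 103 of the 125 assignments meet the threshold.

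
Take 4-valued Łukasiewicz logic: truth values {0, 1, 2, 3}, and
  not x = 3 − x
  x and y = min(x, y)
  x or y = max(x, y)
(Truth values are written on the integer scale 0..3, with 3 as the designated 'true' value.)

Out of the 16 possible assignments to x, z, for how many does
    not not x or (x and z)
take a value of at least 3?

x = 0, z = 0 ↦ 0  <
x = 0, z = 1 ↦ 0  <
x = 0, z = 2 ↦ 0  <
x = 0, z = 3 ↦ 0  <
x = 1, z = 0 ↦ 1  <
x = 1, z = 1 ↦ 1  <
x = 1, z = 2 ↦ 1  <
x = 1, z = 3 ↦ 1  <
x = 2, z = 0 ↦ 2  <
x = 2, z = 1 ↦ 2  <
x = 2, z = 2 ↦ 2  <
x = 2, z = 3 ↦ 2  <
x = 3, z = 0 ↦ 3  ≥
x = 3, z = 1 ↦ 3  ≥
x = 3, z = 2 ↦ 3  ≥
x = 3, z = 3 ↦ 3  ≥
So 4 of the 16 assignments meet the threshold.

4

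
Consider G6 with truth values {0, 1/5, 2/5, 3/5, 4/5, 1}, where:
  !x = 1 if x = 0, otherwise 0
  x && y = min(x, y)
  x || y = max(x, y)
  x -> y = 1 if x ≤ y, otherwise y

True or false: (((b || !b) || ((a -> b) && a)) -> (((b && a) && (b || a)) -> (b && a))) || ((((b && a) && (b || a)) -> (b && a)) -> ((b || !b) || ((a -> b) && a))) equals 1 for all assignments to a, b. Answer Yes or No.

Yes

At a = 4/5, b = 0, for instance:
!b = !0 = 1
b || !b = 0 || 1 = 1
a -> b = 4/5 -> 0 = 0
(a -> b) && a = 0 && 4/5 = 0
(b || !b) || ((a -> b) && a) = 1 || 0 = 1
b && a = 0 && 4/5 = 0
b || a = 0 || 4/5 = 4/5
(b && a) && (b || a) = 0 && 4/5 = 0
b && a = 0 && 4/5 = 0
((b && a) && (b || a)) -> (b && a) = 0 -> 0 = 1
((b || !b) || ((a -> b) && a)) -> (((b && a) && (b || a)) -> (b && a)) = 1 -> 1 = 1
(((b && a) && (b || a)) -> (b && a)) -> ((b || !b) || ((a -> b) && a)) = 1 -> 1 = 1
(((b || !b) || ((a -> b) && a)) -> (((b && a) && (b || a)) -> (b && a))) || ((((b && a) && (b || a)) -> (b && a)) -> ((b || !b) || ((a -> b) && a))) = 1 || 1 = 1
and checking the remaining 35 assignments likewise gives ≥ 1 in every case.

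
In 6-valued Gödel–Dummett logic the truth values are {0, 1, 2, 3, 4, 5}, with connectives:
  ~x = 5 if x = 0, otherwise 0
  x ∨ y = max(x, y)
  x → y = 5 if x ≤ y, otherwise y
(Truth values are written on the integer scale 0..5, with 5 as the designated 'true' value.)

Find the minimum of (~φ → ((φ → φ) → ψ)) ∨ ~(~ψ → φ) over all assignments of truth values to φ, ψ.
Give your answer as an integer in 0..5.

Take φ = 0, ψ = 1:
~φ = ~0 = 5
φ → φ = 0 → 0 = 5
(φ → φ) → ψ = 5 → 1 = 1
~φ → ((φ → φ) → ψ) = 5 → 1 = 1
~ψ = ~1 = 0
~ψ → φ = 0 → 0 = 5
~(~ψ → φ) = ~5 = 0
(~φ → ((φ → φ) → ψ)) ∨ ~(~ψ → φ) = 1 ∨ 0 = 1
No assignment yields a value below 1, so this is the minimum.

1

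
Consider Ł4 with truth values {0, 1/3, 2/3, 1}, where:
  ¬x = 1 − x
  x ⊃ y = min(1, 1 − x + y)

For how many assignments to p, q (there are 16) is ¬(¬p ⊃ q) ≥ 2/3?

p = 0, q = 0 ↦ 1  ≥
p = 0, q = 1/3 ↦ 2/3  ≥
p = 0, q = 2/3 ↦ 1/3  <
p = 0, q = 1 ↦ 0  <
p = 1/3, q = 0 ↦ 2/3  ≥
p = 1/3, q = 1/3 ↦ 1/3  <
p = 1/3, q = 2/3 ↦ 0  <
p = 1/3, q = 1 ↦ 0  <
p = 2/3, q = 0 ↦ 1/3  <
p = 2/3, q = 1/3 ↦ 0  <
p = 2/3, q = 2/3 ↦ 0  <
p = 2/3, q = 1 ↦ 0  <
p = 1, q = 0 ↦ 0  <
p = 1, q = 1/3 ↦ 0  <
p = 1, q = 2/3 ↦ 0  <
p = 1, q = 1 ↦ 0  <
So 3 of the 16 assignments meet the threshold.

3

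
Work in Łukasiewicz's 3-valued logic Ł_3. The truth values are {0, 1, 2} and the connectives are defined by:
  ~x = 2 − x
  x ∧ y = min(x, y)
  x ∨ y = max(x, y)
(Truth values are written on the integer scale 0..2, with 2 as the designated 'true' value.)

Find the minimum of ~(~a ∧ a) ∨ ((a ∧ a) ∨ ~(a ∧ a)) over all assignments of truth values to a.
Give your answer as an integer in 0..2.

1

Take a = 1:
~a = ~1 = 1
~a ∧ a = 1 ∧ 1 = 1
~(~a ∧ a) = ~1 = 1
a ∧ a = 1 ∧ 1 = 1
a ∧ a = 1 ∧ 1 = 1
~(a ∧ a) = ~1 = 1
(a ∧ a) ∨ ~(a ∧ a) = 1 ∨ 1 = 1
~(~a ∧ a) ∨ ((a ∧ a) ∨ ~(a ∧ a)) = 1 ∨ 1 = 1
No assignment yields a value below 1, so this is the minimum.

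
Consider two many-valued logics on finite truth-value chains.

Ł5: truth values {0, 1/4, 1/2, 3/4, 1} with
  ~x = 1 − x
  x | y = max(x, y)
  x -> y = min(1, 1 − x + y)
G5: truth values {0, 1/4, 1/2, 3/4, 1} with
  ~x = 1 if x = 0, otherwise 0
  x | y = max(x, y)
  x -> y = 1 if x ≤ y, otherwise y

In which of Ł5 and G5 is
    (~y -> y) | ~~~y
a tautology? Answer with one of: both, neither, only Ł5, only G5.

only G5

In Ł5: at y = 1/4 the value is 3/4 — not a tautology.
In G5: every assignment gives 1 — tautology.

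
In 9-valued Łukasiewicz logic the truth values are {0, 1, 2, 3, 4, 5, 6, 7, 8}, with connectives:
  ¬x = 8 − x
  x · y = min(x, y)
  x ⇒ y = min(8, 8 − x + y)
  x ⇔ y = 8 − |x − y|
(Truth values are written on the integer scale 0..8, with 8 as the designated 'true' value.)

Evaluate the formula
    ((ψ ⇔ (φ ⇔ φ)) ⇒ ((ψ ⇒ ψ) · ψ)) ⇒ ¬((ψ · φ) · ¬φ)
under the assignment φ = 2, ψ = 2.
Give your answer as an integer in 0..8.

φ ⇔ φ = 2 ⇔ 2 = 8
ψ ⇔ (φ ⇔ φ) = 2 ⇔ 8 = 2
ψ ⇒ ψ = 2 ⇒ 2 = 8
(ψ ⇒ ψ) · ψ = 8 · 2 = 2
(ψ ⇔ (φ ⇔ φ)) ⇒ ((ψ ⇒ ψ) · ψ) = 2 ⇒ 2 = 8
ψ · φ = 2 · 2 = 2
¬φ = ¬2 = 6
(ψ · φ) · ¬φ = 2 · 6 = 2
¬((ψ · φ) · ¬φ) = ¬2 = 6
((ψ ⇔ (φ ⇔ φ)) ⇒ ((ψ ⇒ ψ) · ψ)) ⇒ ¬((ψ · φ) · ¬φ) = 8 ⇒ 6 = 6

6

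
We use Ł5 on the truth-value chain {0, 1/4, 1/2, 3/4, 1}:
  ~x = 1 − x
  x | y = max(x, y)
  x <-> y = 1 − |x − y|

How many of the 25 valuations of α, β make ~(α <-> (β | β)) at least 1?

2

value 1: 2 assignments (counts)
value 3/4: 4 assignments
value 1/2: 6 assignments
value 1/4: 8 assignments
value 0: 5 assignments
So 2 of the 25 assignments meet the threshold.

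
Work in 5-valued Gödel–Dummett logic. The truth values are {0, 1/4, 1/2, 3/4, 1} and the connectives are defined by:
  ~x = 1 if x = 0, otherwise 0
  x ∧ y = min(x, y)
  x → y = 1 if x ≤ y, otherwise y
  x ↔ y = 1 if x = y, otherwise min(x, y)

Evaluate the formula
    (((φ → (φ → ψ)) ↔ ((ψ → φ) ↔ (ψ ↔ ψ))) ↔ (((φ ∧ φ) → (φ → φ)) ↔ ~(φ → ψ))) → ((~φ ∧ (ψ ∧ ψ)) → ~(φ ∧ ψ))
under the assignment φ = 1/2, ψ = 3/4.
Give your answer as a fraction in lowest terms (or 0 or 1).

1

φ → ψ = 1/2 → 3/4 = 1
φ → (φ → ψ) = 1/2 → 1 = 1
ψ → φ = 3/4 → 1/2 = 1/2
ψ ↔ ψ = 3/4 ↔ 3/4 = 1
(ψ → φ) ↔ (ψ ↔ ψ) = 1/2 ↔ 1 = 1/2
(φ → (φ → ψ)) ↔ ((ψ → φ) ↔ (ψ ↔ ψ)) = 1 ↔ 1/2 = 1/2
φ ∧ φ = 1/2 ∧ 1/2 = 1/2
φ → φ = 1/2 → 1/2 = 1
(φ ∧ φ) → (φ → φ) = 1/2 → 1 = 1
φ → ψ = 1/2 → 3/4 = 1
~(φ → ψ) = ~1 = 0
((φ ∧ φ) → (φ → φ)) ↔ ~(φ → ψ) = 1 ↔ 0 = 0
((φ → (φ → ψ)) ↔ ((ψ → φ) ↔ (ψ ↔ ψ))) ↔ (((φ ∧ φ) → (φ → φ)) ↔ ~(φ → ψ)) = 1/2 ↔ 0 = 0
~φ = ~1/2 = 0
ψ ∧ ψ = 3/4 ∧ 3/4 = 3/4
~φ ∧ (ψ ∧ ψ) = 0 ∧ 3/4 = 0
φ ∧ ψ = 1/2 ∧ 3/4 = 1/2
~(φ ∧ ψ) = ~1/2 = 0
(~φ ∧ (ψ ∧ ψ)) → ~(φ ∧ ψ) = 0 → 0 = 1
(((φ → (φ → ψ)) ↔ ((ψ → φ) ↔ (ψ ↔ ψ))) ↔ (((φ ∧ φ) → (φ → φ)) ↔ ~(φ → ψ))) → ((~φ ∧ (ψ ∧ ψ)) → ~(φ ∧ ψ)) = 0 → 1 = 1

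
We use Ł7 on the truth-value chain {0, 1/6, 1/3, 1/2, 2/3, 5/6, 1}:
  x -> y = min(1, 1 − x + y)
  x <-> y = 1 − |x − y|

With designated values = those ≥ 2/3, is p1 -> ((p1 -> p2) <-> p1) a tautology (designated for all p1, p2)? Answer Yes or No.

Counterexample: take p1 = 5/6, p2 = 0.
p1 -> p2 = 5/6 -> 0 = 1/6
(p1 -> p2) <-> p1 = 1/6 <-> 5/6 = 1/3
p1 -> ((p1 -> p2) <-> p1) = 5/6 -> 1/3 = 1/2
This gives 1/2, which is below 2/3.

No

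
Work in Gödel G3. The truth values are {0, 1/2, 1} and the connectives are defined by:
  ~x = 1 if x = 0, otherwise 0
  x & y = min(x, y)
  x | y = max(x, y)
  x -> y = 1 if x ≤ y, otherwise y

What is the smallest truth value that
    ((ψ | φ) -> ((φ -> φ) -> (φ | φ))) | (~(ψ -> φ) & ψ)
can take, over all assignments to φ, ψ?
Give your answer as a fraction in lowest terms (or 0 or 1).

Take φ = 0, ψ = 1/2:
ψ | φ = 1/2 | 0 = 1/2
φ -> φ = 0 -> 0 = 1
φ | φ = 0 | 0 = 0
(φ -> φ) -> (φ | φ) = 1 -> 0 = 0
(ψ | φ) -> ((φ -> φ) -> (φ | φ)) = 1/2 -> 0 = 0
ψ -> φ = 1/2 -> 0 = 0
~(ψ -> φ) = ~0 = 1
~(ψ -> φ) & ψ = 1 & 1/2 = 1/2
((ψ | φ) -> ((φ -> φ) -> (φ | φ))) | (~(ψ -> φ) & ψ) = 0 | 1/2 = 1/2
No assignment yields a value below 1/2, so this is the minimum.

1/2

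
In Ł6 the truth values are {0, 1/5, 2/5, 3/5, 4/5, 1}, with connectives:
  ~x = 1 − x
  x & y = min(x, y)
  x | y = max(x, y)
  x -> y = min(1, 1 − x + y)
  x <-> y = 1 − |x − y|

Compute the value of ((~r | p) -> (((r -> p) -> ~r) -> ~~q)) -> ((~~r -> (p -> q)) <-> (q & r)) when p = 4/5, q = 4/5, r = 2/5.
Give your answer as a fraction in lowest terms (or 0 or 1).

2/5

~r = ~2/5 = 3/5
~r | p = 3/5 | 4/5 = 4/5
r -> p = 2/5 -> 4/5 = 1
~r = ~2/5 = 3/5
(r -> p) -> ~r = 1 -> 3/5 = 3/5
~q = ~4/5 = 1/5
~~q = ~1/5 = 4/5
((r -> p) -> ~r) -> ~~q = 3/5 -> 4/5 = 1
(~r | p) -> (((r -> p) -> ~r) -> ~~q) = 4/5 -> 1 = 1
~r = ~2/5 = 3/5
~~r = ~3/5 = 2/5
p -> q = 4/5 -> 4/5 = 1
~~r -> (p -> q) = 2/5 -> 1 = 1
q & r = 4/5 & 2/5 = 2/5
(~~r -> (p -> q)) <-> (q & r) = 1 <-> 2/5 = 2/5
((~r | p) -> (((r -> p) -> ~r) -> ~~q)) -> ((~~r -> (p -> q)) <-> (q & r)) = 1 -> 2/5 = 2/5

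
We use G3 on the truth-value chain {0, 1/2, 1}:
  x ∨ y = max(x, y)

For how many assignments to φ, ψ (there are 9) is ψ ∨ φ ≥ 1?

5

φ = 0, ψ = 0 ↦ 0  <
φ = 0, ψ = 1/2 ↦ 1/2  <
φ = 0, ψ = 1 ↦ 1  ≥
φ = 1/2, ψ = 0 ↦ 1/2  <
φ = 1/2, ψ = 1/2 ↦ 1/2  <
φ = 1/2, ψ = 1 ↦ 1  ≥
φ = 1, ψ = 0 ↦ 1  ≥
φ = 1, ψ = 1/2 ↦ 1  ≥
φ = 1, ψ = 1 ↦ 1  ≥
So 5 of the 9 assignments meet the threshold.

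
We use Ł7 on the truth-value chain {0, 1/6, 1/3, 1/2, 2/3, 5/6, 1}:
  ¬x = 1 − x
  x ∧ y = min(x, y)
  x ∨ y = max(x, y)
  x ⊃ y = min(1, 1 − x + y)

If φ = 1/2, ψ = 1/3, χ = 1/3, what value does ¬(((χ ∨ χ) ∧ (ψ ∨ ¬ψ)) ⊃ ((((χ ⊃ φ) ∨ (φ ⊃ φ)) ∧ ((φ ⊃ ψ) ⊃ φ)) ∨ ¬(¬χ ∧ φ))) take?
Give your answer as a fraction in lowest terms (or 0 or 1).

χ ∨ χ = 1/3 ∨ 1/3 = 1/3
¬ψ = ¬1/3 = 2/3
ψ ∨ ¬ψ = 1/3 ∨ 2/3 = 2/3
(χ ∨ χ) ∧ (ψ ∨ ¬ψ) = 1/3 ∧ 2/3 = 1/3
χ ⊃ φ = 1/3 ⊃ 1/2 = 1
φ ⊃ φ = 1/2 ⊃ 1/2 = 1
(χ ⊃ φ) ∨ (φ ⊃ φ) = 1 ∨ 1 = 1
φ ⊃ ψ = 1/2 ⊃ 1/3 = 5/6
(φ ⊃ ψ) ⊃ φ = 5/6 ⊃ 1/2 = 2/3
((χ ⊃ φ) ∨ (φ ⊃ φ)) ∧ ((φ ⊃ ψ) ⊃ φ) = 1 ∧ 2/3 = 2/3
¬χ = ¬1/3 = 2/3
¬χ ∧ φ = 2/3 ∧ 1/2 = 1/2
¬(¬χ ∧ φ) = ¬1/2 = 1/2
(((χ ⊃ φ) ∨ (φ ⊃ φ)) ∧ ((φ ⊃ ψ) ⊃ φ)) ∨ ¬(¬χ ∧ φ) = 2/3 ∨ 1/2 = 2/3
((χ ∨ χ) ∧ (ψ ∨ ¬ψ)) ⊃ ((((χ ⊃ φ) ∨ (φ ⊃ φ)) ∧ ((φ ⊃ ψ) ⊃ φ)) ∨ ¬(¬χ ∧ φ)) = 1/3 ⊃ 2/3 = 1
¬(((χ ∨ χ) ∧ (ψ ∨ ¬ψ)) ⊃ ((((χ ⊃ φ) ∨ (φ ⊃ φ)) ∧ ((φ ⊃ ψ) ⊃ φ)) ∨ ¬(¬χ ∧ φ))) = ¬1 = 0

0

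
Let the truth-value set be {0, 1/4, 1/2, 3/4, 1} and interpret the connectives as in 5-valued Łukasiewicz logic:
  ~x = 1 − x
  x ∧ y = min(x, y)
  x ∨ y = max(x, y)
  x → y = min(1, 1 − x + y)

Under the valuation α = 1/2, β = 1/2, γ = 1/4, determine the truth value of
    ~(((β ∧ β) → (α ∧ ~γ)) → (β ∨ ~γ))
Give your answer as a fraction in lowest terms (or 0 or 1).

β ∧ β = 1/2 ∧ 1/2 = 1/2
~γ = ~1/4 = 3/4
α ∧ ~γ = 1/2 ∧ 3/4 = 1/2
(β ∧ β) → (α ∧ ~γ) = 1/2 → 1/2 = 1
~γ = ~1/4 = 3/4
β ∨ ~γ = 1/2 ∨ 3/4 = 3/4
((β ∧ β) → (α ∧ ~γ)) → (β ∨ ~γ) = 1 → 3/4 = 3/4
~(((β ∧ β) → (α ∧ ~γ)) → (β ∨ ~γ)) = ~3/4 = 1/4

1/4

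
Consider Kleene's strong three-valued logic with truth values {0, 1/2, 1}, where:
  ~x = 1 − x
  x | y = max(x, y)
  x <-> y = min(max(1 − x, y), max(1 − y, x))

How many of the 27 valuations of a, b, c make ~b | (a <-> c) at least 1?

value 1: 13 assignments (counts)
value 1/2: 12 assignments
value 0: 2 assignments
So 13 of the 27 assignments meet the threshold.

13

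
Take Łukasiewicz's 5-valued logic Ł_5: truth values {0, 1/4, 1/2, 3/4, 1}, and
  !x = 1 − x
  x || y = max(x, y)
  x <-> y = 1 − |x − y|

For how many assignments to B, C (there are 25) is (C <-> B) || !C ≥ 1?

9

value 1: 9 assignments (counts)
value 3/4: 9 assignments
value 1/2: 4 assignments
value 1/4: 2 assignments
value 0: 1 assignment
So 9 of the 25 assignments meet the threshold.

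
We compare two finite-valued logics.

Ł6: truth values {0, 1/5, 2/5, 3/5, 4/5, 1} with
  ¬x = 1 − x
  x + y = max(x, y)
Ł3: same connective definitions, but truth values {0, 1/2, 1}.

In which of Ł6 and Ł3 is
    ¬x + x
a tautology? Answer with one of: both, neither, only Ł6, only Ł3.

neither

In Ł6: at x = 1/5 the value is 4/5 — not a tautology.
In Ł3: at x = 1/2 the value is 1/2 — not a tautology.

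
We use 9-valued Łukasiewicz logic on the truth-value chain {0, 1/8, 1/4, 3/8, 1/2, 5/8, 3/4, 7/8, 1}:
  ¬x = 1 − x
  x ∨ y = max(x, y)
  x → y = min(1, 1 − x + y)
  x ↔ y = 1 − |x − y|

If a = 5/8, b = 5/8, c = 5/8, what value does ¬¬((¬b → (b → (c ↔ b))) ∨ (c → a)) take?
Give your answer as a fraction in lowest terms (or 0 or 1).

¬b = ¬5/8 = 3/8
c ↔ b = 5/8 ↔ 5/8 = 1
b → (c ↔ b) = 5/8 → 1 = 1
¬b → (b → (c ↔ b)) = 3/8 → 1 = 1
c → a = 5/8 → 5/8 = 1
(¬b → (b → (c ↔ b))) ∨ (c → a) = 1 ∨ 1 = 1
¬((¬b → (b → (c ↔ b))) ∨ (c → a)) = ¬1 = 0
¬¬((¬b → (b → (c ↔ b))) ∨ (c → a)) = ¬0 = 1

1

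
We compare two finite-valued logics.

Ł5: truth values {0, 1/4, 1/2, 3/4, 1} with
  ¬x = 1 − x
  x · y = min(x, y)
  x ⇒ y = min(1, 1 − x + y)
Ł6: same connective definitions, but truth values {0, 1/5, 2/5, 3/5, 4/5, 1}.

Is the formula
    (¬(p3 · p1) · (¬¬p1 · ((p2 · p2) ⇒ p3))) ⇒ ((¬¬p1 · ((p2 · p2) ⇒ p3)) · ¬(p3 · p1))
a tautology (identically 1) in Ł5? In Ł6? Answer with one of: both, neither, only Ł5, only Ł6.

In Ł5: every assignment gives 1 — tautology.
In Ł6: every assignment gives 1 — tautology.

both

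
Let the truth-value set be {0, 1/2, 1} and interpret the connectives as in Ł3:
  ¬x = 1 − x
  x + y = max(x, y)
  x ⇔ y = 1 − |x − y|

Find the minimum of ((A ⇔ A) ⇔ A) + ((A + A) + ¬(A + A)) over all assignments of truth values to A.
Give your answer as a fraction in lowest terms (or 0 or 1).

1/2

Take A = 1/2:
A ⇔ A = 1/2 ⇔ 1/2 = 1
(A ⇔ A) ⇔ A = 1 ⇔ 1/2 = 1/2
A + A = 1/2 + 1/2 = 1/2
A + A = 1/2 + 1/2 = 1/2
¬(A + A) = ¬1/2 = 1/2
(A + A) + ¬(A + A) = 1/2 + 1/2 = 1/2
((A ⇔ A) ⇔ A) + ((A + A) + ¬(A + A)) = 1/2 + 1/2 = 1/2
No assignment yields a value below 1/2, so this is the minimum.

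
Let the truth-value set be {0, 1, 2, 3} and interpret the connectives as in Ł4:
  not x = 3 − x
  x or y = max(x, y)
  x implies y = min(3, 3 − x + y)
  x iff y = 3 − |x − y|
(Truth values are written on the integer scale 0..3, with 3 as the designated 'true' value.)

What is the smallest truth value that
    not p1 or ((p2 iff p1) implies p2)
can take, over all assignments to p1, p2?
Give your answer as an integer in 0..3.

2

Take p1 = 1, p2 = 0:
not p1 = not 1 = 2
p2 iff p1 = 0 iff 1 = 2
(p2 iff p1) implies p2 = 2 implies 0 = 1
not p1 or ((p2 iff p1) implies p2) = 2 or 1 = 2
No assignment yields a value below 2, so this is the minimum.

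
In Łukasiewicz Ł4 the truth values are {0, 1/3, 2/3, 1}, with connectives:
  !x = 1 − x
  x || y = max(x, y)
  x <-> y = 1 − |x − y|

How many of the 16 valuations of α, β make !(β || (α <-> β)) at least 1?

1

α = 0, β = 0 ↦ 0  <
α = 0, β = 1/3 ↦ 1/3  <
α = 0, β = 2/3 ↦ 1/3  <
α = 0, β = 1 ↦ 0  <
α = 1/3, β = 0 ↦ 1/3  <
α = 1/3, β = 1/3 ↦ 0  <
α = 1/3, β = 2/3 ↦ 1/3  <
α = 1/3, β = 1 ↦ 0  <
α = 2/3, β = 0 ↦ 2/3  <
α = 2/3, β = 1/3 ↦ 1/3  <
α = 2/3, β = 2/3 ↦ 0  <
α = 2/3, β = 1 ↦ 0  <
α = 1, β = 0 ↦ 1  ≥
α = 1, β = 1/3 ↦ 2/3  <
α = 1, β = 2/3 ↦ 1/3  <
α = 1, β = 1 ↦ 0  <
So 1 of the 16 assignments meets the threshold.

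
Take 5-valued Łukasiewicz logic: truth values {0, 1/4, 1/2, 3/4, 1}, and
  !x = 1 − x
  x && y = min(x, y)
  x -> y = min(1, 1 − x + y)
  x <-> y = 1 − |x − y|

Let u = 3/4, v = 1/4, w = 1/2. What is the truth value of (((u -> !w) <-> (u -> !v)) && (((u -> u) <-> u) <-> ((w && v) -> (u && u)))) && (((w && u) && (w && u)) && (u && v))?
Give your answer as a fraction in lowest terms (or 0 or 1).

1/4

!w = !1/2 = 1/2
u -> !w = 3/4 -> 1/2 = 3/4
!v = !1/4 = 3/4
u -> !v = 3/4 -> 3/4 = 1
(u -> !w) <-> (u -> !v) = 3/4 <-> 1 = 3/4
u -> u = 3/4 -> 3/4 = 1
(u -> u) <-> u = 1 <-> 3/4 = 3/4
w && v = 1/2 && 1/4 = 1/4
u && u = 3/4 && 3/4 = 3/4
(w && v) -> (u && u) = 1/4 -> 3/4 = 1
((u -> u) <-> u) <-> ((w && v) -> (u && u)) = 3/4 <-> 1 = 3/4
((u -> !w) <-> (u -> !v)) && (((u -> u) <-> u) <-> ((w && v) -> (u && u))) = 3/4 && 3/4 = 3/4
w && u = 1/2 && 3/4 = 1/2
w && u = 1/2 && 3/4 = 1/2
(w && u) && (w && u) = 1/2 && 1/2 = 1/2
u && v = 3/4 && 1/4 = 1/4
((w && u) && (w && u)) && (u && v) = 1/2 && 1/4 = 1/4
(((u -> !w) <-> (u -> !v)) && (((u -> u) <-> u) <-> ((w && v) -> (u && u)))) && (((w && u) && (w && u)) && (u && v)) = 3/4 && 1/4 = 1/4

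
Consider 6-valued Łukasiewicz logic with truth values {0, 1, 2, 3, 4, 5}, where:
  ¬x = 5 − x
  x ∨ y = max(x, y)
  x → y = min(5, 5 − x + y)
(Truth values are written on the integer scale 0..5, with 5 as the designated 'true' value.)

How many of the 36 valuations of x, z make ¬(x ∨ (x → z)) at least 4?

value 2: 3 assignments
value 1: 7 assignments
value 0: 26 assignments
So 0 of the 36 assignments meet the threshold.

0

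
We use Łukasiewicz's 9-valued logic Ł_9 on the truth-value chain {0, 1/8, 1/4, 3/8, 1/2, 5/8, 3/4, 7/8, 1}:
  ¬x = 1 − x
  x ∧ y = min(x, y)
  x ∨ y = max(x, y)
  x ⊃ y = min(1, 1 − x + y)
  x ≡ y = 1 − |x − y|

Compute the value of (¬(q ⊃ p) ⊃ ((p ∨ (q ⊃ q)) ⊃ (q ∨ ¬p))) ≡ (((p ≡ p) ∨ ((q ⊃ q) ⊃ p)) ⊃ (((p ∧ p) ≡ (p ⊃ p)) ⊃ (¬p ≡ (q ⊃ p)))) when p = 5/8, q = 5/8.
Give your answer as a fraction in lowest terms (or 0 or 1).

3/4

q ⊃ p = 5/8 ⊃ 5/8 = 1
¬(q ⊃ p) = ¬1 = 0
q ⊃ q = 5/8 ⊃ 5/8 = 1
p ∨ (q ⊃ q) = 5/8 ∨ 1 = 1
¬p = ¬5/8 = 3/8
q ∨ ¬p = 5/8 ∨ 3/8 = 5/8
(p ∨ (q ⊃ q)) ⊃ (q ∨ ¬p) = 1 ⊃ 5/8 = 5/8
¬(q ⊃ p) ⊃ ((p ∨ (q ⊃ q)) ⊃ (q ∨ ¬p)) = 0 ⊃ 5/8 = 1
p ≡ p = 5/8 ≡ 5/8 = 1
q ⊃ q = 5/8 ⊃ 5/8 = 1
(q ⊃ q) ⊃ p = 1 ⊃ 5/8 = 5/8
(p ≡ p) ∨ ((q ⊃ q) ⊃ p) = 1 ∨ 5/8 = 1
p ∧ p = 5/8 ∧ 5/8 = 5/8
p ⊃ p = 5/8 ⊃ 5/8 = 1
(p ∧ p) ≡ (p ⊃ p) = 5/8 ≡ 1 = 5/8
¬p = ¬5/8 = 3/8
q ⊃ p = 5/8 ⊃ 5/8 = 1
¬p ≡ (q ⊃ p) = 3/8 ≡ 1 = 3/8
((p ∧ p) ≡ (p ⊃ p)) ⊃ (¬p ≡ (q ⊃ p)) = 5/8 ⊃ 3/8 = 3/4
((p ≡ p) ∨ ((q ⊃ q) ⊃ p)) ⊃ (((p ∧ p) ≡ (p ⊃ p)) ⊃ (¬p ≡ (q ⊃ p))) = 1 ⊃ 3/4 = 3/4
(¬(q ⊃ p) ⊃ ((p ∨ (q ⊃ q)) ⊃ (q ∨ ¬p))) ≡ (((p ≡ p) ∨ ((q ⊃ q) ⊃ p)) ⊃ (((p ∧ p) ≡ (p ⊃ p)) ⊃ (¬p ≡ (q ⊃ p)))) = 1 ≡ 3/4 = 3/4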